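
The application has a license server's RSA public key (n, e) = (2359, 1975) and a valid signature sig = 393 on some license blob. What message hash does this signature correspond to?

1548

Squares mod 2359: sig^1≡393, sig^2≡1114, sig^4≡162, sig^8≡295, sig^16≡2101, sig^32≡512, sig^64≡295, sig^128≡2101, sig^256≡512, sig^512≡295, sig^1024≡2101
1975 = 1024 + 512 + 256 + 128 + 32 + 16 + 4 + 2 + 1, so sig^1975 ≡ 2101·295·512·2101·512·2101·162·1114·393 ≡ 1548 (mod 2359)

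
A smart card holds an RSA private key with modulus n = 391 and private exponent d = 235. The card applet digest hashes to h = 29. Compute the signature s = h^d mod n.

261

h^2 ≡ 29^2 = 841 ≡ 59
h^4 ≡ 59^2 = 3481 ≡ 353
h^8 ≡ 353^2 = 124609 ≡ 271
h^16 ≡ 271^2 = 73441 ≡ 324
h^32 ≡ 324^2 = 104976 ≡ 188
h^64 ≡ 188^2 = 35344 ≡ 154
h^128 ≡ 154^2 = 23716 ≡ 256
235 = 128 + 64 + 32 + 8 + 2 + 1, so h^235 ≡ 256·154·188·271·59·29 ≡ 261 (mod 391)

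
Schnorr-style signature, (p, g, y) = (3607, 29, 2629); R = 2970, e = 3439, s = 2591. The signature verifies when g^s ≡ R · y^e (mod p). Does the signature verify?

verifies

g^s mod p:
29^2 = 841
29^4 ≡ 841^2 = 707281 ≡ 309
29^8 ≡ 309^2 = 95481 ≡ 1699
29^16 ≡ 1699^2 = 2886601 ≡ 1001
29^32 ≡ 1001^2 = 1002001 ≡ 2862
29^64 ≡ 2862^2 = 8191044 ≡ 3154
29^128 ≡ 3154^2 = 9947716 ≡ 3217
29^256 ≡ 3217^2 = 10349089 ≡ 606
29^512 ≡ 606^2 = 367236 ≡ 2929
29^1024 ≡ 2929^2 = 8579041 ≡ 1595
29^2048 ≡ 1595^2 = 2544025 ≡ 1090
2591 = 2048 + 512 + 16 + 8 + 4 + 2 + 1, so 29^2591 ≡ 1090·2929·1001·1699·309·841·29 ≡ 2523 (mod 3607)
R · y^e mod p:
2629^2 = 6911641 ≡ 629
2629^4 ≡ 629^2 = 395641 ≡ 2478
2629^8 ≡ 2478^2 = 6140484 ≡ 1370
2629^16 ≡ 1370^2 = 1876900 ≡ 1260
2629^32 ≡ 1260^2 = 1587600 ≡ 520
2629^64 ≡ 520^2 = 270400 ≡ 3482
2629^128 ≡ 3482^2 = 12124324 ≡ 1197
2629^256 ≡ 1197^2 = 1432809 ≡ 830
2629^512 ≡ 830^2 = 688900 ≡ 3570
2629^1024 ≡ 3570^2 = 12744900 ≡ 1369
2629^2048 ≡ 1369^2 = 1874161 ≡ 2128
3439 = 2048 + 1024 + 256 + 64 + 32 + 8 + 4 + 2 + 1, so 2629^3439 ≡ 2128·1369·830·3482·520·1370·2478·629·2629 ≡ 500 (mod 3607)
2970·500 = 1485000 ≡ 2523 (mod 3607)
2523 ≡ 2523 (mod 3607); signature holds.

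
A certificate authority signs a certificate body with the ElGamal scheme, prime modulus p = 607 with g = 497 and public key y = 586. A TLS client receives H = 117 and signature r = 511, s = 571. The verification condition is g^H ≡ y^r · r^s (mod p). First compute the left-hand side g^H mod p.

Squares mod 607: 497^1≡497, 497^2≡567, 497^4≡386, 497^8≡281, 497^16≡51, 497^32≡173, 497^64≡186
117 = 64 + 32 + 16 + 4 + 1, so 497^117 ≡ 186·173·51·386·497 ≡ 391 (mod 607)

391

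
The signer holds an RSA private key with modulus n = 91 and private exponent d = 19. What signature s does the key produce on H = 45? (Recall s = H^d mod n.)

59

H^2 ≡ 45^2 = 2025 ≡ 23
H^4 ≡ 23^2 = 529 ≡ 74
H^8 ≡ 74^2 = 5476 ≡ 16
H^16 ≡ 16^2 = 256 ≡ 74
19 = 16 + 2 + 1, so H^19 ≡ 74·23·45 ≡ 59 (mod 91)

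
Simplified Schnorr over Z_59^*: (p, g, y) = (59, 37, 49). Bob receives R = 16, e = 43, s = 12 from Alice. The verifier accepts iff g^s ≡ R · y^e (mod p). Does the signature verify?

g^s mod p:
37^12 mod 59 = 53
R · y^e mod p:
49^43 mod 59 = 17
16·17 = 272 ≡ 36 (mod 59)
53 ≠ 36; the check fails.

does not verify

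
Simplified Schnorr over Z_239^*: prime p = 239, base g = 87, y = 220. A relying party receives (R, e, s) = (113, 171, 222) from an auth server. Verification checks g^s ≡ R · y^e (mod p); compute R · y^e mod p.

161

Squares mod 239: 220^1≡220, 220^2≡122, 220^4≡66, 220^8≡54, 220^16≡48, 220^32≡153, 220^64≡226, 220^128≡169
171 = 128 + 32 + 8 + 2 + 1, so 220^171 ≡ 169·153·54·122·220 ≡ 12 (mod 239)
R · y^e ≡ 113·12 = 1356 ≡ 161 (mod 239)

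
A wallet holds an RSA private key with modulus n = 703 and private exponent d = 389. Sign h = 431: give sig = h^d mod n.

h^389 mod 703 = 496

496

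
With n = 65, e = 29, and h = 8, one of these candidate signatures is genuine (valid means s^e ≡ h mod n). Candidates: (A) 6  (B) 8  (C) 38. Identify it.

B

Candidate A: Squares mod 65: 6^1≡6, 6^2≡36, 6^4≡61, 6^8≡16, 6^16≡61; 29 = 16 + 8 + 4 + 1, so 6^29 ≡ 61·16·61·6 ≡ 41 (mod 65)
Candidate B: Squares mod 65: 8^1≡8, 8^2≡64, 8^4≡1, 8^8≡1, 8^16≡1; 29 = 16 + 8 + 4 + 1, so 8^29 ≡ 1·1·1·8 ≡ 8 (mod 65)
  → matches h = 8
Candidate C: Squares mod 65: 38^1≡38, 38^2≡14, 38^4≡1, 38^8≡1, 38^16≡1; 29 = 16 + 8 + 4 + 1, so 38^29 ≡ 1·1·1·38 ≡ 38 (mod 65)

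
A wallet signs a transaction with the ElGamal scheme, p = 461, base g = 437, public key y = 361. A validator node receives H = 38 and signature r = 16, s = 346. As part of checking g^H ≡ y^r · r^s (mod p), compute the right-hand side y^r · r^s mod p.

164

Squares mod 461: 361^1≡361, 361^2≡319, 361^4≡341, 361^8≡109, 361^16≡356
361^16 ≡ 356 (mod 461)
Squares mod 461: 16^1≡16, 16^2≡256, 16^4≡74, 16^8≡405, 16^16≡370, 16^32≡444, 16^64≡289, 16^128≡80, 16^256≡407
346 = 256 + 64 + 16 + 8 + 2, so 16^346 ≡ 407·289·370·405·256 ≡ 16 (mod 461)
y^r · r^s ≡ 356·16 = 5696 ≡ 164 (mod 461)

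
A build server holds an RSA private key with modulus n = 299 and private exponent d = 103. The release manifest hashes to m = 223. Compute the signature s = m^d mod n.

193

m^2 ≡ 223^2 = 49729 ≡ 95
m^4 ≡ 95^2 = 9025 ≡ 55
m^8 ≡ 55^2 = 3025 ≡ 35
m^16 ≡ 35^2 = 1225 ≡ 29
m^32 ≡ 29^2 = 841 ≡ 243
m^64 ≡ 243^2 = 59049 ≡ 146
103 = 64 + 32 + 4 + 2 + 1, so m^103 ≡ 146·243·55·95·223 ≡ 193 (mod 299)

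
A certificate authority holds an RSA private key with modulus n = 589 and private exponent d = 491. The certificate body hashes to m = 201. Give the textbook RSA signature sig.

Squares mod 589: m^1≡201, m^2≡349, m^4≡467, m^8≡159, m^16≡543, m^32≡349, m^64≡467, m^128≡159, m^256≡543
491 = 256 + 128 + 64 + 32 + 8 + 2 + 1, so m^491 ≡ 543·159·467·349·159·349·201 ≡ 387 (mod 589)

387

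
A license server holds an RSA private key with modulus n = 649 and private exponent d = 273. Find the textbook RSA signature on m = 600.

m^273 mod 649 = 568

568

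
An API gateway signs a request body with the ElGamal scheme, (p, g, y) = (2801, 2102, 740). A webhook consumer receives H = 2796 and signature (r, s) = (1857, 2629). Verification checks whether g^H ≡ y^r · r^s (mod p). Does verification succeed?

Left side g^H mod p:
Squares mod 2801: 2102^1≡2102, 2102^2≡1227, 2102^4≡1392, 2102^8≡2173, 2102^16≡2244, 2102^32≡2139, 2102^64≡1288, 2102^128≡752, 2102^256≡2503, 2102^512≡1973, 2102^1024≡2140, 2102^2048≡2766
2796 = 2048 + 512 + 128 + 64 + 32 + 8 + 4, so 2102^2796 ≡ 2766·1973·752·1288·2139·2173·1392 ≡ 1318 (mod 2801)
Right side y^r · r^s mod p:
Squares mod 2801: 740^1≡740, 740^2≡1405, 740^4≡2121, 740^8≡235, 740^16≡2006, 740^32≡1800, 740^64≡2044, 740^128≡1645, 740^256≡259, 740^512≡2658, 740^1024≡842
1857 = 1024 + 512 + 256 + 64 + 1, so 740^1857 ≡ 842·2658·259·2044·740 ≡ 1192 (mod 2801)
Squares mod 2801: 1857^1≡1857, 1857^2≡418, 1857^4≡1062, 1857^8≡1842, 1857^16≡953, 1857^32≡685, 1857^64≡1458, 1857^128≡2606, 1857^256≡1612, 1857^512≡2017, 1857^1024≡1237, 1857^2048≡823
2629 = 2048 + 512 + 64 + 4 + 1, so 1857^2629 ≡ 823·2017·1458·1062·1857 ≡ 81 (mod 2801)
1192·81 = 96552 ≡ 1318 (mod 2801)
1318 ≡ 1318 (mod 2801), so the signature is genuine.

passes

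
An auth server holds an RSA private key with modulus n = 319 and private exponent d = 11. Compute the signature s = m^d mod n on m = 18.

m^2 ≡ 18^2 = 324 ≡ 5
m^4 ≡ 5^2 = 25
m^8 ≡ 25^2 = 625 ≡ 306
11 = 8 + 2 + 1, so m^11 ≡ 306·5·18 ≡ 106 (mod 319)

106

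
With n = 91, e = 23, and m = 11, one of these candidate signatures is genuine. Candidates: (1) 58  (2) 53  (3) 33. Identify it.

1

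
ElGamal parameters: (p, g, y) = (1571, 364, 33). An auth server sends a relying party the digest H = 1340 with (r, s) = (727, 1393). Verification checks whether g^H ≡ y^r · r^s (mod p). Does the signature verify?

verifies

Left side g^H mod p:
364^2 = 132496 ≡ 532
364^4 ≡ 532^2 = 283024 ≡ 244
364^8 ≡ 244^2 = 59536 ≡ 1409
364^16 ≡ 1409^2 = 1985281 ≡ 1108
364^32 ≡ 1108^2 = 1227664 ≡ 713
364^64 ≡ 713^2 = 508369 ≡ 936
364^128 ≡ 936^2 = 876096 ≡ 1049
364^256 ≡ 1049^2 = 1100401 ≡ 701
364^512 ≡ 701^2 = 491401 ≡ 1249
364^1024 ≡ 1249^2 = 1560001 ≡ 1569
1340 = 1024 + 256 + 32 + 16 + 8 + 4, so 364^1340 ≡ 1569·701·713·1108·1409·244 ≡ 365 (mod 1571)
Right side y^r · r^s mod p:
33^2 = 1089
33^4 ≡ 1089^2 = 1185921 ≡ 1387
33^8 ≡ 1387^2 = 1923769 ≡ 865
33^16 ≡ 865^2 = 748225 ≡ 429
33^32 ≡ 429^2 = 184041 ≡ 234
33^64 ≡ 234^2 = 54756 ≡ 1342
33^128 ≡ 1342^2 = 1800964 ≡ 598
33^256 ≡ 598^2 = 357604 ≡ 987
33^512 ≡ 987^2 = 974169 ≡ 149
727 = 512 + 128 + 64 + 16 + 4 + 2 + 1, so 33^727 ≡ 149·598·1342·429·1387·1089·33 ≡ 1334 (mod 1571)
727^2 = 528529 ≡ 673
727^4 ≡ 673^2 = 452929 ≡ 481
727^8 ≡ 481^2 = 231361 ≡ 424
727^16 ≡ 424^2 = 179776 ≡ 682
727^32 ≡ 682^2 = 465124 ≡ 108
727^64 ≡ 108^2 = 11664 ≡ 667
727^128 ≡ 667^2 = 444889 ≡ 296
727^256 ≡ 296^2 = 87616 ≡ 1211
727^512 ≡ 1211^2 = 1466521 ≡ 778
727^1024 ≡ 778^2 = 605284 ≡ 449
1393 = 1024 + 256 + 64 + 32 + 16 + 1, so 727^1393 ≡ 449·1211·667·108·682·727 ≡ 1417 (mod 1571)
1334·1417 = 1890278 ≡ 365 (mod 1571)
365 ≡ 365 (mod 1571), so the signature is genuine.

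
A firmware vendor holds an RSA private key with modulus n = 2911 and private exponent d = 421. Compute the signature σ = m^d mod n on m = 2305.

Squares mod 2911: m^1≡2305, m^2≡450, m^4≡1641, m^8≡206, m^16≡1682, m^32≡2543, m^64≡1518, m^128≡1723, m^256≡2420
421 = 256 + 128 + 32 + 4 + 1, so m^421 ≡ 2420·1723·2543·1641·2305 ≡ 2305 (mod 2911)

2305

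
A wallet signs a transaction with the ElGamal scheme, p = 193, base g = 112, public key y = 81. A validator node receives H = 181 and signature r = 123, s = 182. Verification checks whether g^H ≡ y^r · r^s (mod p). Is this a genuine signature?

forged

Left side g^H mod p:
112^181 mod 193 = 112
Right side y^r · r^s mod p:
81^123 mod 193 = 112
123^182 mod 193 = 95
112·95 = 10640 ≡ 25 (mod 193)
112 ≠ 25, so verification fails.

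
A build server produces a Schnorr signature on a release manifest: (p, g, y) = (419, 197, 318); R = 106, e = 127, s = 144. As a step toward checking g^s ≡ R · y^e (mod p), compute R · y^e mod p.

148

Squares mod 419: 318^1≡318, 318^2≡145, 318^4≡75, 318^8≡178, 318^16≡259, 318^32≡41, 318^64≡5
127 = 64 + 32 + 16 + 8 + 4 + 2 + 1, so 318^127 ≡ 5·41·259·178·75·145·318 ≡ 286 (mod 419)
R · y^e ≡ 106·286 = 30316 ≡ 148 (mod 419)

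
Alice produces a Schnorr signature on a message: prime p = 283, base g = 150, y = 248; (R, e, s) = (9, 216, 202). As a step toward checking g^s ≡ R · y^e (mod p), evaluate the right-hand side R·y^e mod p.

215

Squares mod 283: 248^1≡248, 248^2≡93, 248^4≡159, 248^8≡94, 248^16≡63, 248^32≡7, 248^64≡49, 248^128≡137
216 = 128 + 64 + 16 + 8, so 248^216 ≡ 137·49·63·94 ≡ 244 (mod 283)
R · y^e ≡ 9·244 = 2196 ≡ 215 (mod 283)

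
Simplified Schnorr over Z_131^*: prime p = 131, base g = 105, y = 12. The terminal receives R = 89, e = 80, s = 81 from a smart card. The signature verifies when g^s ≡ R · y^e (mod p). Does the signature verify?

g^s mod p:
105^2 = 11025 ≡ 21
105^4 ≡ 21^2 = 441 ≡ 48
105^8 ≡ 48^2 = 2304 ≡ 77
105^16 ≡ 77^2 = 5929 ≡ 34
105^32 ≡ 34^2 = 1156 ≡ 108
105^64 ≡ 108^2 = 11664 ≡ 5
81 = 64 + 16 + 1, so 105^81 ≡ 5·34·105 ≡ 34 (mod 131)
R · y^e mod p:
12^2 = 144 ≡ 13
12^4 ≡ 13^2 = 169 ≡ 38
12^8 ≡ 38^2 = 1444 ≡ 3
12^16 ≡ 3^2 = 9
12^32 ≡ 9^2 = 81
12^64 ≡ 81^2 = 6561 ≡ 11
80 = 64 + 16, so 12^80 ≡ 11·9 ≡ 99 (mod 131)
89·99 = 8811 ≡ 34 (mod 131)
34 ≡ 34 (mod 131); signature holds.

verifies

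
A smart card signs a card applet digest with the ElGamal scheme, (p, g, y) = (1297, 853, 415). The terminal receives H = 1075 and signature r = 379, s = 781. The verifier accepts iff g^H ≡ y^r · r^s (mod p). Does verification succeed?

passes

Left side g^H mod p:
Squares mod 1297: 853^1≡853, 853^2≡1289, 853^4≡64, 853^8≡205, 853^16≡521, 853^32≡368, 853^64≡536, 853^128≡659, 853^256≡1083, 853^512≡401, 853^1024≡1270
1075 = 1024 + 32 + 16 + 2 + 1, so 853^1075 ≡ 1270·368·521·1289·853 ≡ 1286 (mod 1297)
Right side y^r · r^s mod p:
Squares mod 1297: 415^1≡415, 415^2≡1021, 415^4≡950, 415^8≡1085, 415^16≡846, 415^32≡1069, 415^64≡104, 415^128≡440, 415^256≡347
379 = 256 + 64 + 32 + 16 + 8 + 2 + 1, so 415^379 ≡ 347·104·1069·846·1085·1021·415 ≡ 624 (mod 1297)
Squares mod 1297: 379^1≡379, 379^2≡971, 379^4≡1219, 379^8≡896, 379^16≡1270, 379^32≡729, 379^64≡968, 379^128≡590, 379^256≡504, 379^512≡1101
781 = 512 + 256 + 8 + 4 + 1, so 379^781 ≡ 1101·504·896·1219·379 ≡ 821 (mod 1297)
624·821 = 512304 ≡ 1286 (mod 1297)
1286 ≡ 1286 (mod 1297), so the signature is genuine.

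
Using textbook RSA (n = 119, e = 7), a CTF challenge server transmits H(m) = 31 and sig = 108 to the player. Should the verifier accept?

sig^2 ≡ 108^2 = 11664 ≡ 2
sig^4 ≡ 2^2 = 4
7 = 4 + 2 + 1, so sig^7 ≡ 4·2·108 ≡ 31 (mod 119)
31 = H(m), so the signature checks out.

accept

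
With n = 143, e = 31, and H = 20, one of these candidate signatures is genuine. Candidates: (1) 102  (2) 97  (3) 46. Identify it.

Candidate 1: Squares mod 143: 102^1≡102, 102^2≡108, 102^4≡81, 102^8≡126, 102^16≡3; 31 = 16 + 8 + 4 + 2 + 1, so 102^31 ≡ 3·126·81·108·102 ≡ 80 (mod 143)
Candidate 2: Squares mod 143: 97^1≡97, 97^2≡114, 97^4≡126, 97^8≡3, 97^16≡9; 31 = 16 + 8 + 4 + 2 + 1, so 97^31 ≡ 9·3·126·114·97 ≡ 20 (mod 143)
  → matches H = 20
Candidate 3: Squares mod 143: 46^1≡46, 46^2≡114, 46^4≡126, 46^8≡3, 46^16≡9; 31 = 16 + 8 + 4 + 2 + 1, so 46^31 ≡ 9·3·126·114·46 ≡ 123 (mod 143)

2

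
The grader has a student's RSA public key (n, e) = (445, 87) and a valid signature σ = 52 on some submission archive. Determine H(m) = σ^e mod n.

368

σ^2 ≡ 52^2 = 2704 ≡ 34
σ^4 ≡ 34^2 = 1156 ≡ 266
σ^8 ≡ 266^2 = 70756 ≡ 1
σ^16 ≡ 1^2 = 1
σ^32 ≡ 1^2 = 1
σ^64 ≡ 1^2 = 1
87 = 64 + 16 + 4 + 2 + 1, so σ^87 ≡ 1·1·266·34·52 ≡ 368 (mod 445)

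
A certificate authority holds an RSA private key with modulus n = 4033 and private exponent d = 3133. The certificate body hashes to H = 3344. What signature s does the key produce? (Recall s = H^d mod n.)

3344

H^2 ≡ 3344^2 = 11182336 ≡ 2860
H^4 ≡ 2860^2 = 8179600 ≡ 676
H^8 ≡ 676^2 = 456976 ≡ 1247
H^16 ≡ 1247^2 = 1555009 ≡ 2304
H^32 ≡ 2304^2 = 5308416 ≡ 988
H^64 ≡ 988^2 = 976144 ≡ 158
H^128 ≡ 158^2 = 24964 ≡ 766
H^256 ≡ 766^2 = 586756 ≡ 1971
H^512 ≡ 1971^2 = 3884841 ≡ 1062
H^1024 ≡ 1062^2 = 1127844 ≡ 2637
H^2048 ≡ 2637^2 = 6953769 ≡ 877
3133 = 2048 + 1024 + 32 + 16 + 8 + 4 + 1, so H^3133 ≡ 877·2637·988·2304·1247·676·3344 ≡ 3344 (mod 4033)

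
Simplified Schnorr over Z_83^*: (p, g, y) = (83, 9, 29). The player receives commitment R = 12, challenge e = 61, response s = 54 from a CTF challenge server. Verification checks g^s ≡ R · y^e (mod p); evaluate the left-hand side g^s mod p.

78

9^2 = 81
9^4 ≡ 81^2 = 6561 ≡ 4
9^8 ≡ 4^2 = 16
9^16 ≡ 16^2 = 256 ≡ 7
9^32 ≡ 7^2 = 49
54 = 32 + 16 + 4 + 2, so 9^54 ≡ 49·7·4·81 ≡ 78 (mod 83)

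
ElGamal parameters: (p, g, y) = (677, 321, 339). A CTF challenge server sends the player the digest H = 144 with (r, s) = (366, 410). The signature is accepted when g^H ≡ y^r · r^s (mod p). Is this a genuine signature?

Left side g^H mod p:
Squares mod 677: 321^1≡321, 321^2≡137, 321^4≡490, 321^8≡442, 321^16≡388, 321^32≡250, 321^64≡216, 321^128≡620
144 = 128 + 16, so 321^144 ≡ 620·388 ≡ 225 (mod 677)
Right side y^r · r^s mod p:
Squares mod 677: 339^1≡339, 339^2≡508, 339^4≡127, 339^8≡558, 339^16≡621, 339^32≡428, 339^64≡394, 339^128≡203, 339^256≡589
366 = 256 + 64 + 32 + 8 + 4 + 2, so 339^366 ≡ 589·394·428·558·127·508 ≡ 599 (mod 677)
Squares mod 677: 366^1≡366, 366^2≡587, 366^4≡653, 366^8≡576, 366^16≡46, 366^32≡85, 366^64≡455, 366^128≡540, 366^256≡490
410 = 256 + 128 + 16 + 8 + 2, so 366^410 ≡ 490·540·46·576·587 ≡ 596 (mod 677)
599·596 = 357004 ≡ 225 (mod 677)
225 ≡ 225 (mod 677), so the signature is genuine.

genuine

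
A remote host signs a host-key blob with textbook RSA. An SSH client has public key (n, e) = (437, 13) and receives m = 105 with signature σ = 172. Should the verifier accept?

reject

σ^2 ≡ 172^2 = 29584 ≡ 305
σ^4 ≡ 305^2 = 93025 ≡ 381
σ^8 ≡ 381^2 = 145161 ≡ 77
13 = 8 + 4 + 1, so σ^13 ≡ 77·381·172 ≡ 362 (mod 437)
σ^13 mod 437 = 362, but m = 105.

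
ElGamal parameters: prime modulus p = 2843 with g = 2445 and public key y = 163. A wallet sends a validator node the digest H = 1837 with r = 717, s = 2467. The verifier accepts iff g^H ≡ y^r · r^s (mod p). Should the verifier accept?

reject

Left side g^H mod p:
Squares mod 2843: 2445^1≡2445, 2445^2≡2039, 2445^4≡1055, 2445^8≡1412, 2445^16≡801, 2445^32≡1926, 2445^64≡2204, 2445^128≡1772, 2445^256≡1312, 2445^512≡1329, 2445^1024≡738
1837 = 1024 + 512 + 256 + 32 + 8 + 4 + 1, so 2445^1837 ≡ 738·1329·1312·1926·1412·1055·2445 ≡ 2820 (mod 2843)
Right side y^r · r^s mod p:
Squares mod 2843: 163^1≡163, 163^2≡982, 163^4≡547, 163^8≡694, 163^16≡1169, 163^32≡1921, 163^64≡27, 163^128≡729, 163^256≡2643, 163^512≡198
717 = 512 + 128 + 64 + 8 + 4 + 1, so 163^717 ≡ 198·729·27·694·547·163 ≡ 1112 (mod 2843)
Squares mod 2843: 717^1≡717, 717^2≡2349, 717^4≡2381, 717^8≡219, 717^16≡2473, 717^32≡436, 717^64≡2458, 717^128≡389, 717^256≡642, 717^512≡2772, 717^1024≡2198, 717^2048≡947
2467 = 2048 + 256 + 128 + 32 + 2 + 1, so 717^2467 ≡ 947·642·389·436·2349·717 ≡ 279 (mod 2843)
1112·279 = 310248 ≡ 361 (mod 2843)
2820 ≠ 361, so verification fails.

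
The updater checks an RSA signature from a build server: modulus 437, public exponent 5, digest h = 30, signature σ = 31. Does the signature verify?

does not verify

σ^2 ≡ 31^2 = 961 ≡ 87
σ^4 ≡ 87^2 = 7569 ≡ 140
5 = 4 + 1, so σ^5 ≡ 140·31 ≡ 407 (mod 437)
σ^5 mod 437 = 407, but h = 30.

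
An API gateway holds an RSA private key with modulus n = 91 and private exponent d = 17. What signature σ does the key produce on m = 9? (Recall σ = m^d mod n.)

m^2 ≡ 9^2 = 81
m^4 ≡ 81^2 = 6561 ≡ 9
m^8 ≡ 9^2 = 81
m^16 ≡ 81^2 = 6561 ≡ 9
17 = 16 + 1, so m^17 ≡ 9·9 ≡ 81 (mod 91)

81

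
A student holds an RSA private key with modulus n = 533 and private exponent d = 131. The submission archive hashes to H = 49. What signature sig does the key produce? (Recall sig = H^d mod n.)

238

Squares mod 533: H^1≡49, H^2≡269, H^4≡406, H^8≡139, H^16≡133, H^32≡100, H^64≡406, H^128≡139
131 = 128 + 2 + 1, so H^131 ≡ 139·269·49 ≡ 238 (mod 533)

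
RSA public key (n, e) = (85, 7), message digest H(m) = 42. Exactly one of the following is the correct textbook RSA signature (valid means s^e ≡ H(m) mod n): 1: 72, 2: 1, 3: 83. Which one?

3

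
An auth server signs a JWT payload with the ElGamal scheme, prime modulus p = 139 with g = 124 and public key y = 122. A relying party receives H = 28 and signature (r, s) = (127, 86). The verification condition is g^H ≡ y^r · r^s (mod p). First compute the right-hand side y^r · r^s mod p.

Squares mod 139: 122^1≡122, 122^2≡11, 122^4≡121, 122^8≡46, 122^16≡31, 122^32≡127, 122^64≡5
127 = 64 + 32 + 16 + 8 + 4 + 2 + 1, so 122^127 ≡ 5·127·31·46·121·11·122 ≡ 113 (mod 139)
Squares mod 139: 127^1≡127, 127^2≡5, 127^4≡25, 127^8≡69, 127^16≡35, 127^32≡113, 127^64≡120
86 = 64 + 16 + 4 + 2, so 127^86 ≡ 120·35·25·5 ≡ 136 (mod 139)
y^r · r^s ≡ 113·136 = 15368 ≡ 78 (mod 139)

78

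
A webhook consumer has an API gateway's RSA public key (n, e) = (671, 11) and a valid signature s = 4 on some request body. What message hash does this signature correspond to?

s^2 ≡ 4^2 = 16
s^4 ≡ 16^2 = 256
s^8 ≡ 256^2 = 65536 ≡ 449
11 = 8 + 2 + 1, so s^11 ≡ 449·16·4 ≡ 554 (mod 671)

554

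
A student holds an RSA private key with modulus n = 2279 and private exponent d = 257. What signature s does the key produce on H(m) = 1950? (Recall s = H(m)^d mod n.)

468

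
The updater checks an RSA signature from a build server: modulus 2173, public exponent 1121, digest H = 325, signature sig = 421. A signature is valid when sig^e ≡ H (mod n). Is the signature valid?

invalid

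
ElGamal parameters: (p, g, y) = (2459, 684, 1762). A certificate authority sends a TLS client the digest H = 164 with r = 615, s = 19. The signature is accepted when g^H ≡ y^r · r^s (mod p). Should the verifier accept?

accept

Left side g^H mod p:
684^2 = 467856 ≡ 646
684^4 ≡ 646^2 = 417316 ≡ 1745
684^8 ≡ 1745^2 = 3045025 ≡ 783
684^16 ≡ 783^2 = 613089 ≡ 798
684^32 ≡ 798^2 = 636804 ≡ 2382
684^64 ≡ 2382^2 = 5673924 ≡ 1011
684^128 ≡ 1011^2 = 1022121 ≡ 1636
164 = 128 + 32 + 4, so 684^164 ≡ 1636·2382·1745 ≡ 1165 (mod 2459)
Right side y^r · r^s mod p:
1762^2 = 3104644 ≡ 1386
1762^4 ≡ 1386^2 = 1920996 ≡ 517
1762^8 ≡ 517^2 = 267289 ≡ 1717
1762^16 ≡ 1717^2 = 2948089 ≡ 2207
1762^32 ≡ 2207^2 = 4870849 ≡ 2029
1762^64 ≡ 2029^2 = 4116841 ≡ 475
1762^128 ≡ 475^2 = 225625 ≡ 1856
1762^256 ≡ 1856^2 = 3444736 ≡ 2136
1762^512 ≡ 2136^2 = 4562496 ≡ 1051
615 = 512 + 64 + 32 + 4 + 2 + 1, so 1762^615 ≡ 1051·475·2029·517·1386·1762 ≡ 1365 (mod 2459)
615^2 = 378225 ≡ 1998
615^4 ≡ 1998^2 = 3992004 ≡ 1047
615^8 ≡ 1047^2 = 1096209 ≡ 1954
615^16 ≡ 1954^2 = 3818116 ≡ 1748
19 = 16 + 2 + 1, so 615^19 ≡ 1748·1998·615 ≡ 181 (mod 2459)
1365·181 = 247065 ≡ 1165 (mod 2459)
1165 ≡ 1165 (mod 2459), so the signature is genuine.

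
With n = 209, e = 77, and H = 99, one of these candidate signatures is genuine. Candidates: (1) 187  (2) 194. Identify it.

1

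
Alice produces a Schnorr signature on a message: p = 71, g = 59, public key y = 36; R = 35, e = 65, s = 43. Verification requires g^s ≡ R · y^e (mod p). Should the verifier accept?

g^s mod p:
59^2 = 3481 ≡ 2
59^4 ≡ 2^2 = 4
59^8 ≡ 4^2 = 16
59^16 ≡ 16^2 = 256 ≡ 43
59^32 ≡ 43^2 = 1849 ≡ 3
43 = 32 + 8 + 2 + 1, so 59^43 ≡ 3·16·2·59 ≡ 55 (mod 71)
R · y^e mod p:
36^2 = 1296 ≡ 18
36^4 ≡ 18^2 = 324 ≡ 40
36^8 ≡ 40^2 = 1600 ≡ 38
36^16 ≡ 38^2 = 1444 ≡ 24
36^32 ≡ 24^2 = 576 ≡ 8
36^64 ≡ 8^2 = 64
65 = 64 + 1, so 36^65 ≡ 64·36 ≡ 32 (mod 71)
35·32 = 1120 ≡ 55 (mod 71)
55 ≡ 55 (mod 71); signature holds.

accept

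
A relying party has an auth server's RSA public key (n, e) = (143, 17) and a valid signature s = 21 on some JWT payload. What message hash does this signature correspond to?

21

s^2 ≡ 21^2 = 441 ≡ 12
s^4 ≡ 12^2 = 144 ≡ 1
s^8 ≡ 1^2 = 1
s^16 ≡ 1^2 = 1
17 = 16 + 1, so s^17 ≡ 1·21 ≡ 21 (mod 143)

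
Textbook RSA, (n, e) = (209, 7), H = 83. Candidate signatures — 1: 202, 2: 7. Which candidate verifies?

2

Candidate 1: 202^2 = 40804 ≡ 49; 202^4 ≡ 49^2 = 2401 ≡ 102; 7 = 4 + 2 + 1, so 202^7 ≡ 102·49·202 ≡ 126 (mod 209)
Candidate 2: 7^2 = 49; 7^4 ≡ 49^2 = 2401 ≡ 102; 7 = 4 + 2 + 1, so 7^7 ≡ 102·49·7 ≡ 83 (mod 209)
  → matches H = 83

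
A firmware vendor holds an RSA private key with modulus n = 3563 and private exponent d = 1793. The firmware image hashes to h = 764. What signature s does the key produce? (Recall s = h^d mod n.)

904

Squares mod 3563: h^1≡764, h^2≡2927, h^4≡1877, h^8≡2885, h^16≡57, h^32≡3249, h^64≡2395, h^128≡3158, h^256≡127, h^512≡1877, h^1024≡2885
1793 = 1024 + 512 + 256 + 1, so h^1793 ≡ 2885·1877·127·764 ≡ 904 (mod 3563)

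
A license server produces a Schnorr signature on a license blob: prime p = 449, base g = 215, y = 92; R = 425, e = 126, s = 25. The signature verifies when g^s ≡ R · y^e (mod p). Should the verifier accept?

reject

g^s mod p:
215^25 mod 449 = 425
R · y^e mod p:
92^126 mod 449 = 67
425·67 = 28475 ≡ 188 (mod 449)
425 ≠ 188; the check fails.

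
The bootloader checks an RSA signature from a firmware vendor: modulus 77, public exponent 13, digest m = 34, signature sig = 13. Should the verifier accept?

sig^13 mod 77 = 41
sig^13 mod 77 = 41, but m = 34.

reject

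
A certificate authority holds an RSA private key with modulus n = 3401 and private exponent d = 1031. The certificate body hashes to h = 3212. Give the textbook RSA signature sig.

h^2 ≡ 3212^2 = 10316944 ≡ 1711
h^4 ≡ 1711^2 = 2927521 ≡ 2661
h^8 ≡ 2661^2 = 7080921 ≡ 39
h^16 ≡ 39^2 = 1521
h^32 ≡ 1521^2 = 2313441 ≡ 761
h^64 ≡ 761^2 = 579121 ≡ 951
h^128 ≡ 951^2 = 904401 ≡ 3136
h^256 ≡ 3136^2 = 9834496 ≡ 2205
h^512 ≡ 2205^2 = 4862025 ≡ 1996
h^1024 ≡ 1996^2 = 3984016 ≡ 1445
1031 = 1024 + 4 + 2 + 1, so h^1031 ≡ 1445·2661·1711·3212 ≡ 2509 (mod 3401)

2509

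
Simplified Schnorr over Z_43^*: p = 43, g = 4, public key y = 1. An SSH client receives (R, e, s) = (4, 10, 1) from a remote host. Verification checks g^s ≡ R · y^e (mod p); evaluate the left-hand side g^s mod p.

4^1 mod 43 = 4

4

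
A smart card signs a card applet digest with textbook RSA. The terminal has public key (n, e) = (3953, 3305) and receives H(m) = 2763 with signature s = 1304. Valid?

Squares mod 3953: s^1≡1304, s^2≡626, s^4≡529, s^8≡3131, s^16≡3674, s^32≡2734, s^64≡3586, s^128≡287, s^256≡3309, s^512≡3624, s^1024≡1510, s^2048≡3172
3305 = 2048 + 1024 + 128 + 64 + 32 + 8 + 1, so s^3305 ≡ 3172·1510·287·3586·2734·3131·1304 ≡ 1190 (mod 3953)
1190 ≠ 2763, so verification fails.

no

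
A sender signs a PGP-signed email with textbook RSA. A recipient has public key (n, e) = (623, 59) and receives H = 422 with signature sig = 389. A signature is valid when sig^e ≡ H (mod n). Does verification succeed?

sig^2 ≡ 389^2 = 151321 ≡ 555
sig^4 ≡ 555^2 = 308025 ≡ 263
sig^8 ≡ 263^2 = 69169 ≡ 16
sig^16 ≡ 16^2 = 256
sig^32 ≡ 256^2 = 65536 ≡ 121
59 = 32 + 16 + 8 + 2 + 1, so sig^59 ≡ 121·256·16·555·389 ≡ 30 (mod 623)
30 ≠ 422, so verification fails.

fails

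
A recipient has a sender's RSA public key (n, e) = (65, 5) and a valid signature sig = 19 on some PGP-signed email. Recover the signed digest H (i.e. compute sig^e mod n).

54

sig^2 ≡ 19^2 = 361 ≡ 36
sig^4 ≡ 36^2 = 1296 ≡ 61
5 = 4 + 1, so sig^5 ≡ 61·19 ≡ 54 (mod 65)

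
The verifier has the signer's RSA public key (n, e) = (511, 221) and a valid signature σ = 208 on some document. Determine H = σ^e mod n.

Squares mod 511: σ^1≡208, σ^2≡340, σ^4≡114, σ^8≡221, σ^16≡296, σ^32≡235, σ^64≡37, σ^128≡347
221 = 128 + 64 + 16 + 8 + 4 + 1, so σ^221 ≡ 347·37·296·221·114·208 ≡ 206 (mod 511)

206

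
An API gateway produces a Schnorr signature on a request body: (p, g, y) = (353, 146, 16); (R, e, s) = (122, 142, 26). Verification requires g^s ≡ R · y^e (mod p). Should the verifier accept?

g^s mod p:
146^2 = 21316 ≡ 136
146^4 ≡ 136^2 = 18496 ≡ 140
146^8 ≡ 140^2 = 19600 ≡ 185
146^16 ≡ 185^2 = 34225 ≡ 337
26 = 16 + 8 + 2, so 146^26 ≡ 337·185·136 ≡ 213 (mod 353)
R · y^e mod p:
16^2 = 256
16^4 ≡ 256^2 = 65536 ≡ 231
16^8 ≡ 231^2 = 53361 ≡ 58
16^16 ≡ 58^2 = 3364 ≡ 187
16^32 ≡ 187^2 = 34969 ≡ 22
16^64 ≡ 22^2 = 484 ≡ 131
16^128 ≡ 131^2 = 17161 ≡ 217
142 = 128 + 8 + 4 + 2, so 16^142 ≡ 217·58·231·256 ≡ 22 (mod 353)
122·22 = 2684 ≡ 213 (mod 353)
213 ≡ 213 (mod 353); signature holds.

accept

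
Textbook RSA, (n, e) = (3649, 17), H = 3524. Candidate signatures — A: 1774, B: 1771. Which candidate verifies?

Candidate A: 1774^17 mod 3649 = 684
Candidate B: 1771^17 mod 3649 = 3524
  → matches H = 3524

B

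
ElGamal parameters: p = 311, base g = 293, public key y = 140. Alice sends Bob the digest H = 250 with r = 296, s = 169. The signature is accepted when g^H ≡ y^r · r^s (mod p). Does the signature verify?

Left side g^H mod p:
293^2 = 85849 ≡ 13
293^4 ≡ 13^2 = 169
293^8 ≡ 169^2 = 28561 ≡ 260
293^16 ≡ 260^2 = 67600 ≡ 113
293^32 ≡ 113^2 = 12769 ≡ 18
293^64 ≡ 18^2 = 324 ≡ 13
293^128 ≡ 13^2 = 169
250 = 128 + 64 + 32 + 16 + 8 + 2, so 293^250 ≡ 169·13·18·113·260·13 ≡ 13 (mod 311)
Right side y^r · r^s mod p:
140^2 = 19600 ≡ 7
140^4 ≡ 7^2 = 49
140^8 ≡ 49^2 = 2401 ≡ 224
140^16 ≡ 224^2 = 50176 ≡ 105
140^32 ≡ 105^2 = 11025 ≡ 140
140^64 ≡ 140^2 = 19600 ≡ 7
140^128 ≡ 7^2 = 49
140^256 ≡ 49^2 = 2401 ≡ 224
296 = 256 + 32 + 8, so 140^296 ≡ 224·140·224 ≡ 83 (mod 311)
296^2 = 87616 ≡ 225
296^4 ≡ 225^2 = 50625 ≡ 243
296^8 ≡ 243^2 = 59049 ≡ 270
296^16 ≡ 270^2 = 72900 ≡ 126
296^32 ≡ 126^2 = 15876 ≡ 15
296^64 ≡ 15^2 = 225
296^128 ≡ 225^2 = 50625 ≡ 243
169 = 128 + 32 + 8 + 1, so 296^169 ≡ 243·15·270·296 ≡ 298 (mod 311)
83·298 = 24734 ≡ 165 (mod 311)
13 ≠ 165, so verification fails.

does not verify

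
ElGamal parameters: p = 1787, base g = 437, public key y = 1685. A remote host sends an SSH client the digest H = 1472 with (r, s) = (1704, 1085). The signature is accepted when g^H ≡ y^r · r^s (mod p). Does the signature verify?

Left side g^H mod p:
437^2 = 190969 ≡ 1547
437^4 ≡ 1547^2 = 2393209 ≡ 416
437^8 ≡ 416^2 = 173056 ≡ 1504
437^16 ≡ 1504^2 = 2262016 ≡ 1461
437^32 ≡ 1461^2 = 2134521 ≡ 843
437^64 ≡ 843^2 = 710649 ≡ 1210
437^128 ≡ 1210^2 = 1464100 ≡ 547
437^256 ≡ 547^2 = 299209 ≡ 780
437^512 ≡ 780^2 = 608400 ≡ 820
437^1024 ≡ 820^2 = 672400 ≡ 488
1472 = 1024 + 256 + 128 + 64, so 437^1472 ≡ 488·780·547·1210 ≡ 759 (mod 1787)
Right side y^r · r^s mod p:
1685^2 = 2839225 ≡ 1469
1685^4 ≡ 1469^2 = 2157961 ≡ 1052
1685^8 ≡ 1052^2 = 1106704 ≡ 551
1685^16 ≡ 551^2 = 303601 ≡ 1598
1685^32 ≡ 1598^2 = 2553604 ≡ 1768
1685^64 ≡ 1768^2 = 3125824 ≡ 361
1685^128 ≡ 361^2 = 130321 ≡ 1657
1685^256 ≡ 1657^2 = 2745649 ≡ 817
1685^512 ≡ 817^2 = 667489 ≡ 938
1685^1024 ≡ 938^2 = 879844 ≡ 640
1704 = 1024 + 512 + 128 + 32 + 8, so 1685^1704 ≡ 640·938·1657·1768·551 ≡ 673 (mod 1787)
1704^2 = 2903616 ≡ 1528
1704^4 ≡ 1528^2 = 2334784 ≡ 962
1704^8 ≡ 962^2 = 925444 ≡ 1565
1704^16 ≡ 1565^2 = 2449225 ≡ 1035
1704^32 ≡ 1035^2 = 1071225 ≡ 812
1704^64 ≡ 812^2 = 659344 ≡ 1728
1704^128 ≡ 1728^2 = 2985984 ≡ 1694
1704^256 ≡ 1694^2 = 2869636 ≡ 1501
1704^512 ≡ 1501^2 = 2253001 ≡ 1381
1704^1024 ≡ 1381^2 = 1907161 ≡ 432
1085 = 1024 + 32 + 16 + 8 + 4 + 1, so 1704^1085 ≡ 432·812·1035·1565·962·1704 ≡ 126 (mod 1787)
673·126 = 84798 ≡ 809 (mod 1787)
759 ≠ 809, so verification fails.

does not verify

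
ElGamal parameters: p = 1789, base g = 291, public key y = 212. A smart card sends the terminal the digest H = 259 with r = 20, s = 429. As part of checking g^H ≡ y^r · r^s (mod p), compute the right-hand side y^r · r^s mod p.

212^20 mod 1789 = 1071
20^429 mod 1789 = 484
y^r · r^s ≡ 1071·484 = 518364 ≡ 1343 (mod 1789)

1343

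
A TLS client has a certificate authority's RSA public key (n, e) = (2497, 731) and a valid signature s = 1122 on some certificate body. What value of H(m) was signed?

77

Squares mod 2497: s^1≡1122, s^2≡396, s^4≡2002, s^8≡319, s^16≡1881, s^32≡2409, s^64≡253, s^128≡1584, s^256≡2068, s^512≡1760
731 = 512 + 128 + 64 + 16 + 8 + 2 + 1, so s^731 ≡ 1760·1584·253·1881·319·396·1122 ≡ 77 (mod 2497)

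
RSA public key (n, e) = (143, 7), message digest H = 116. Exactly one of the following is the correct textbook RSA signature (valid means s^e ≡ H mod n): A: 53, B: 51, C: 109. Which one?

B

Candidate A: Squares mod 143: 53^1≡53, 53^2≡92, 53^4≡27; 7 = 4 + 2 + 1, so 53^7 ≡ 27·92·53 ≡ 92 (mod 143)
Candidate B: Squares mod 143: 51^1≡51, 51^2≡27, 51^4≡14; 7 = 4 + 2 + 1, so 51^7 ≡ 14·27·51 ≡ 116 (mod 143)
  → matches H = 116
Candidate C: Squares mod 143: 109^1≡109, 109^2≡12, 109^4≡1; 7 = 4 + 2 + 1, so 109^7 ≡ 1·12·109 ≡ 21 (mod 143)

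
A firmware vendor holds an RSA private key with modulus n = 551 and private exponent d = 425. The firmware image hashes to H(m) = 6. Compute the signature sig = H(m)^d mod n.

207

Squares mod 551: (H(m))^1≡6, (H(m))^2≡36, (H(m))^4≡194, (H(m))^8≡168, (H(m))^16≡123, (H(m))^32≡252, (H(m))^64≡139, (H(m))^128≡36, (H(m))^256≡194
425 = 256 + 128 + 32 + 8 + 1, so (H(m))^425 ≡ 194·36·252·168·6 ≡ 207 (mod 551)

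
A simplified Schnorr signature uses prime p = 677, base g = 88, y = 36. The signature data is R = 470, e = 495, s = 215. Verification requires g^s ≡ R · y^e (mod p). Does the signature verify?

g^s mod p:
88^215 mod 677 = 94
R · y^e mod p:
36^495 mod 677 = 78
470·78 = 36660 ≡ 102 (mod 677)
94 ≠ 102; the check fails.

does not verify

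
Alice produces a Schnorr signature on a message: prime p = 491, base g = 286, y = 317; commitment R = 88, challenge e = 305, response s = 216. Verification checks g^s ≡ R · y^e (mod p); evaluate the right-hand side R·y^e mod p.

241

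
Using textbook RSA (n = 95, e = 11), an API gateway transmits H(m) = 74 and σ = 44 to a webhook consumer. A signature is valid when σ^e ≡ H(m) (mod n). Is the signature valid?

valid

σ^2 ≡ 44^2 = 1936 ≡ 36
σ^4 ≡ 36^2 = 1296 ≡ 61
σ^8 ≡ 61^2 = 3721 ≡ 16
11 = 8 + 2 + 1, so σ^11 ≡ 16·36·44 ≡ 74 (mod 95)
σ^11 mod 95 = 74 matches H(m).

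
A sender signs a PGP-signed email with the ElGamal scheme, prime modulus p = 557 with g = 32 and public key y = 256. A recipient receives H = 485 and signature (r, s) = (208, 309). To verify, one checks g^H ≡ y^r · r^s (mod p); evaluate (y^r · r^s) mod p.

228

256^208 mod 557 = 383
208^309 mod 557 = 306
y^r · r^s ≡ 383·306 = 117198 ≡ 228 (mod 557)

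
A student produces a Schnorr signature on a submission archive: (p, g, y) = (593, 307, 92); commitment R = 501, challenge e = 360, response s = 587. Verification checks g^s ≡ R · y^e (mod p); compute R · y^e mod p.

410

92^2 = 8464 ≡ 162
92^4 ≡ 162^2 = 26244 ≡ 152
92^8 ≡ 152^2 = 23104 ≡ 570
92^16 ≡ 570^2 = 324900 ≡ 529
92^32 ≡ 529^2 = 279841 ≡ 538
92^64 ≡ 538^2 = 289444 ≡ 60
92^128 ≡ 60^2 = 3600 ≡ 42
92^256 ≡ 42^2 = 1764 ≡ 578
360 = 256 + 64 + 32 + 8, so 92^360 ≡ 578·60·538·570 ≡ 60 (mod 593)
R · y^e ≡ 501·60 = 30060 ≡ 410 (mod 593)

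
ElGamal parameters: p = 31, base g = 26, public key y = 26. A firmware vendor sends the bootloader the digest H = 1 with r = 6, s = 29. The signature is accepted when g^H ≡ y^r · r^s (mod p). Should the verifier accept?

accept

Left side g^H mod p:
26^1 mod 31 = 26
Right side y^r · r^s mod p:
Squares mod 31: 26^1≡26, 26^2≡25, 26^4≡5
6 = 4 + 2, so 26^6 ≡ 5·25 ≡ 1 (mod 31)
Squares mod 31: 6^1≡6, 6^2≡5, 6^4≡25, 6^8≡5, 6^16≡25
29 = 16 + 8 + 4 + 1, so 6^29 ≡ 25·5·25·6 ≡ 26 (mod 31)
1·26 = 26 ≡ 26 (mod 31)
26 ≡ 26 (mod 31), so the signature is genuine.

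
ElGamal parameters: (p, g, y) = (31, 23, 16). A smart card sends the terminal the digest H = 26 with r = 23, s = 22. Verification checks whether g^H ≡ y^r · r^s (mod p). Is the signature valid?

Left side g^H mod p:
23^26 mod 31 = 8
Right side y^r · r^s mod p:
16^23 mod 31 = 4
23^22 mod 31 = 2
4·2 = 8 ≡ 8 (mod 31)
8 ≡ 8 (mod 31), so the signature is genuine.

valid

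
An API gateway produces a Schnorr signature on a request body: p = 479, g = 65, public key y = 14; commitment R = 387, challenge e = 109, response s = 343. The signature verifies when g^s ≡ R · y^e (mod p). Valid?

no

g^s mod p:
Squares mod 479: 65^1≡65, 65^2≡393, 65^4≡211, 65^8≡453, 65^16≡197, 65^32≡10, 65^64≡100, 65^128≡420, 65^256≡128
343 = 256 + 64 + 16 + 4 + 2 + 1, so 65^343 ≡ 128·100·197·211·393·65 ≡ 134 (mod 479)
R · y^e mod p:
Squares mod 479: 14^1≡14, 14^2≡196, 14^4≡96, 14^8≡115, 14^16≡292, 14^32≡2, 14^64≡4
109 = 64 + 32 + 8 + 4 + 1, so 14^109 ≡ 4·2·115·96·14 ≡ 181 (mod 479)
387·181 = 70047 ≡ 113 (mod 479)
134 ≠ 113; the check fails.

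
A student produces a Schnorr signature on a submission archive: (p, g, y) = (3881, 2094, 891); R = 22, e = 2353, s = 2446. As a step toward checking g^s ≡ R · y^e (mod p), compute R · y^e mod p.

3247

891^2 = 793881 ≡ 2157
891^4 ≡ 2157^2 = 4652649 ≡ 3211
891^8 ≡ 3211^2 = 10310521 ≡ 2585
891^16 ≡ 2585^2 = 6682225 ≡ 3024
891^32 ≡ 3024^2 = 9144576 ≡ 940
891^64 ≡ 940^2 = 883600 ≡ 2613
891^128 ≡ 2613^2 = 6827769 ≡ 1090
891^256 ≡ 1090^2 = 1188100 ≡ 514
891^512 ≡ 514^2 = 264196 ≡ 288
891^1024 ≡ 288^2 = 82944 ≡ 1443
891^2048 ≡ 1443^2 = 2082249 ≡ 2033
2353 = 2048 + 256 + 32 + 16 + 1, so 891^2353 ≡ 2033·514·940·3024·891 ≡ 324 (mod 3881)
R · y^e ≡ 22·324 = 7128 ≡ 3247 (mod 3881)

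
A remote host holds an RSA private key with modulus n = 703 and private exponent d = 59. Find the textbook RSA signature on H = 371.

Squares mod 703: H^1≡371, H^2≡556, H^4≡519, H^8≡112, H^16≡593, H^32≡149
59 = 32 + 16 + 8 + 2 + 1, so H^59 ≡ 149·593·112·556·371 ≡ 630 (mod 703)

630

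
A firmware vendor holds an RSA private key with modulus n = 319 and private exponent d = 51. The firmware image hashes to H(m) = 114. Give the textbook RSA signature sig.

(H(m))^2 ≡ 114^2 = 12996 ≡ 236
(H(m))^4 ≡ 236^2 = 55696 ≡ 190
(H(m))^8 ≡ 190^2 = 36100 ≡ 53
(H(m))^16 ≡ 53^2 = 2809 ≡ 257
(H(m))^32 ≡ 257^2 = 66049 ≡ 16
51 = 32 + 16 + 2 + 1, so (H(m))^51 ≡ 16·257·236·114 ≡ 48 (mod 319)

48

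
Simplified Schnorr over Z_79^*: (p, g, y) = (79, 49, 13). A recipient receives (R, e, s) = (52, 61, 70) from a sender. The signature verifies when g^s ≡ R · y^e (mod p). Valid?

yes

g^s mod p:
Squares mod 79: 49^1≡49, 49^2≡31, 49^4≡13, 49^8≡11, 49^16≡42, 49^32≡26, 49^64≡44
70 = 64 + 4 + 2, so 49^70 ≡ 44·13·31 ≡ 36 (mod 79)
R · y^e mod p:
Squares mod 79: 13^1≡13, 13^2≡11, 13^4≡42, 13^8≡26, 13^16≡44, 13^32≡40
61 = 32 + 16 + 8 + 4 + 1, so 13^61 ≡ 40·44·26·42·13 ≡ 25 (mod 79)
52·25 = 1300 ≡ 36 (mod 79)
36 ≡ 36 (mod 79); signature holds.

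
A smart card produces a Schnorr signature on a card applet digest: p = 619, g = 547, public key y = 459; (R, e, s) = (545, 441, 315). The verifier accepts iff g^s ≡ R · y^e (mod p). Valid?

yes

g^s mod p:
Squares mod 619: 547^1≡547, 547^2≡232, 547^4≡590, 547^8≡222, 547^16≡383, 547^32≡605, 547^64≡196, 547^128≡38, 547^256≡206
315 = 256 + 32 + 16 + 8 + 2 + 1, so 547^315 ≡ 206·605·383·222·232·547 ≡ 81 (mod 619)
R · y^e mod p:
Squares mod 619: 459^1≡459, 459^2≡221, 459^4≡559, 459^8≡505, 459^16≡616, 459^32≡9, 459^64≡81, 459^128≡371, 459^256≡223
441 = 256 + 128 + 32 + 16 + 8 + 1, so 459^441 ≡ 223·371·9·616·505·459 ≡ 24 (mod 619)
545·24 = 13080 ≡ 81 (mod 619)
81 ≡ 81 (mod 619); signature holds.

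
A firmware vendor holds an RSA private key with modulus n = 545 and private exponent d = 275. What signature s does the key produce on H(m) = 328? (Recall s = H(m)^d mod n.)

437

(H(m))^2 ≡ 328^2 = 107584 ≡ 219
(H(m))^4 ≡ 219^2 = 47961 ≡ 1
(H(m))^8 ≡ 1^2 = 1
(H(m))^16 ≡ 1^2 = 1
(H(m))^32 ≡ 1^2 = 1
(H(m))^64 ≡ 1^2 = 1
(H(m))^128 ≡ 1^2 = 1
(H(m))^256 ≡ 1^2 = 1
275 = 256 + 16 + 2 + 1, so (H(m))^275 ≡ 1·1·219·328 ≡ 437 (mod 545)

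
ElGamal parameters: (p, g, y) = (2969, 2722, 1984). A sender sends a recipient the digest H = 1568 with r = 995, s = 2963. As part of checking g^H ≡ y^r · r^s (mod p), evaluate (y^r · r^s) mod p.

Squares mod 2969: 1984^1≡1984, 1984^2≡2331, 1984^4≡291, 1984^8≡1549, 1984^16≡449, 1984^32≡2678, 1984^64≡1549, 1984^128≡449, 1984^256≡2678, 1984^512≡1549
995 = 512 + 256 + 128 + 64 + 32 + 2 + 1, so 1984^995 ≡ 1549·2678·449·1549·2678·2331·1984 ≡ 540 (mod 2969)
Squares mod 2969: 995^1≡995, 995^2≡1348, 995^4≡76, 995^8≡2807, 995^16≡2492, 995^32≡1885, 995^64≡2301, 995^128≡874, 995^256≡843, 995^512≡1058, 995^1024≡51, 995^2048≡2601
2963 = 2048 + 512 + 256 + 128 + 16 + 2 + 1, so 995^2963 ≡ 2601·1058·843·874·2492·1348·995 ≡ 481 (mod 2969)
y^r · r^s ≡ 540·481 = 259740 ≡ 1437 (mod 2969)

1437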